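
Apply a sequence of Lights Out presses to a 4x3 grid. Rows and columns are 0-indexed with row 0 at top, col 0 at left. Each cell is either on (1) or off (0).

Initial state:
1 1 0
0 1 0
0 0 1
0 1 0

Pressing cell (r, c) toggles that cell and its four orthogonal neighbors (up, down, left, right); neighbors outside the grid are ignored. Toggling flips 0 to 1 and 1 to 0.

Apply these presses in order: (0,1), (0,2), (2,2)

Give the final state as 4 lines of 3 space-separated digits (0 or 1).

After press 1 at (0,1):
0 0 1
0 0 0
0 0 1
0 1 0

After press 2 at (0,2):
0 1 0
0 0 1
0 0 1
0 1 0

After press 3 at (2,2):
0 1 0
0 0 0
0 1 0
0 1 1

Answer: 0 1 0
0 0 0
0 1 0
0 1 1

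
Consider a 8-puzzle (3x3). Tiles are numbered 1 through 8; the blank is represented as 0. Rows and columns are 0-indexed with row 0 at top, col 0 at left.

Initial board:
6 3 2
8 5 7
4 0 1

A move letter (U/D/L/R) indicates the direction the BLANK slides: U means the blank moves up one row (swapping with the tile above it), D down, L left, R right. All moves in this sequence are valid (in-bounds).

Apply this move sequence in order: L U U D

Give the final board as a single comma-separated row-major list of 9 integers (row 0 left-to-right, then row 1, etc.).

After move 1 (L):
6 3 2
8 5 7
0 4 1

After move 2 (U):
6 3 2
0 5 7
8 4 1

After move 3 (U):
0 3 2
6 5 7
8 4 1

After move 4 (D):
6 3 2
0 5 7
8 4 1

Answer: 6, 3, 2, 0, 5, 7, 8, 4, 1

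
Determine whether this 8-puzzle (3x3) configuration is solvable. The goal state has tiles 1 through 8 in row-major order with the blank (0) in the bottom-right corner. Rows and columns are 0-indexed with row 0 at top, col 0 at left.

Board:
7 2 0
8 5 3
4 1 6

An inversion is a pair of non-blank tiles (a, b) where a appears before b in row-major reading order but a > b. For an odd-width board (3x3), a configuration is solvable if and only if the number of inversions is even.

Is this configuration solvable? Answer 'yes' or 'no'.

Inversions (pairs i<j in row-major order where tile[i] > tile[j] > 0): 17
17 is odd, so the puzzle is not solvable.

Answer: no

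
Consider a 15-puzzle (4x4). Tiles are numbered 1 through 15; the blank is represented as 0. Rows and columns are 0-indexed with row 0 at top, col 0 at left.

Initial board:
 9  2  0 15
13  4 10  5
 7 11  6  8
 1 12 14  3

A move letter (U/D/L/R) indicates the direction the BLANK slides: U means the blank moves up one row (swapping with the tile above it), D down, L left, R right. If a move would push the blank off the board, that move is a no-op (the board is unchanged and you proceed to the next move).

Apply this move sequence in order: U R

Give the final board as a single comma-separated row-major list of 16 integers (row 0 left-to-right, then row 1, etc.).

Answer: 9, 2, 15, 0, 13, 4, 10, 5, 7, 11, 6, 8, 1, 12, 14, 3

Derivation:
After move 1 (U):
 9  2  0 15
13  4 10  5
 7 11  6  8
 1 12 14  3

After move 2 (R):
 9  2 15  0
13  4 10  5
 7 11  6  8
 1 12 14  3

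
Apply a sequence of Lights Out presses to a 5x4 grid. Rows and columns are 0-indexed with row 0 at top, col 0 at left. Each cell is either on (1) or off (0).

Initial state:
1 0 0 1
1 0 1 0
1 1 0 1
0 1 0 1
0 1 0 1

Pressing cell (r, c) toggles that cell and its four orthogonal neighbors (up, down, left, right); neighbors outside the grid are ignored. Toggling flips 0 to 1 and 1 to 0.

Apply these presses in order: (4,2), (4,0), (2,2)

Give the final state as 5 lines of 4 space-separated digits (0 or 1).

Answer: 1 0 0 1
1 0 0 0
1 0 1 0
1 1 0 1
1 1 1 0

Derivation:
After press 1 at (4,2):
1 0 0 1
1 0 1 0
1 1 0 1
0 1 1 1
0 0 1 0

After press 2 at (4,0):
1 0 0 1
1 0 1 0
1 1 0 1
1 1 1 1
1 1 1 0

After press 3 at (2,2):
1 0 0 1
1 0 0 0
1 0 1 0
1 1 0 1
1 1 1 0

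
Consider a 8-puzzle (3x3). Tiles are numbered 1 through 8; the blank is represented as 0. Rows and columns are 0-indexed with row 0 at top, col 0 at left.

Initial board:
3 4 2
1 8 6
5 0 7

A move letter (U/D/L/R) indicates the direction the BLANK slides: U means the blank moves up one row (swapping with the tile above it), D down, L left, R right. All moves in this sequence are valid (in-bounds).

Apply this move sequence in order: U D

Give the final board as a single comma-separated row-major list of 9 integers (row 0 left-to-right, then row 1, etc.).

After move 1 (U):
3 4 2
1 0 6
5 8 7

After move 2 (D):
3 4 2
1 8 6
5 0 7

Answer: 3, 4, 2, 1, 8, 6, 5, 0, 7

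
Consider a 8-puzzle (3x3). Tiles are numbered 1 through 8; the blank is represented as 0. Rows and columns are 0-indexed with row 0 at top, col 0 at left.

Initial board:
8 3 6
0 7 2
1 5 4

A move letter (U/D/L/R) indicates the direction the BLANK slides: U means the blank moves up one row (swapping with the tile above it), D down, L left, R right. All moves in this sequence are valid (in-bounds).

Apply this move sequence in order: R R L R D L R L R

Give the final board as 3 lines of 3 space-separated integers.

After move 1 (R):
8 3 6
7 0 2
1 5 4

After move 2 (R):
8 3 6
7 2 0
1 5 4

After move 3 (L):
8 3 6
7 0 2
1 5 4

After move 4 (R):
8 3 6
7 2 0
1 5 4

After move 5 (D):
8 3 6
7 2 4
1 5 0

After move 6 (L):
8 3 6
7 2 4
1 0 5

After move 7 (R):
8 3 6
7 2 4
1 5 0

After move 8 (L):
8 3 6
7 2 4
1 0 5

After move 9 (R):
8 3 6
7 2 4
1 5 0

Answer: 8 3 6
7 2 4
1 5 0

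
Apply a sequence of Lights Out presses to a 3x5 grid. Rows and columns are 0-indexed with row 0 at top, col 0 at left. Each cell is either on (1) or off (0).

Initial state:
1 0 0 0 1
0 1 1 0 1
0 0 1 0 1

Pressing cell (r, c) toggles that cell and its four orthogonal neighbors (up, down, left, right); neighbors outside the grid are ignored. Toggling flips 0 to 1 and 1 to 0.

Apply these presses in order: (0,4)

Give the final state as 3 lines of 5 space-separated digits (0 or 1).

After press 1 at (0,4):
1 0 0 1 0
0 1 1 0 0
0 0 1 0 1

Answer: 1 0 0 1 0
0 1 1 0 0
0 0 1 0 1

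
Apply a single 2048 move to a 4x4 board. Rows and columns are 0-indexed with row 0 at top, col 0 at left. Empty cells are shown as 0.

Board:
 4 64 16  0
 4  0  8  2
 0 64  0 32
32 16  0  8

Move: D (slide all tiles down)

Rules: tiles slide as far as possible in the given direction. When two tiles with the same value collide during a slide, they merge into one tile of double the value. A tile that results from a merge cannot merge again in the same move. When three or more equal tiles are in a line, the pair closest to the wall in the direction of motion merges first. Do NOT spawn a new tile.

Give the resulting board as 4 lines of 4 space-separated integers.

Slide down:
col 0: [4, 4, 0, 32] -> [0, 0, 8, 32]
col 1: [64, 0, 64, 16] -> [0, 0, 128, 16]
col 2: [16, 8, 0, 0] -> [0, 0, 16, 8]
col 3: [0, 2, 32, 8] -> [0, 2, 32, 8]

Answer:   0   0   0   0
  0   0   0   2
  8 128  16  32
 32  16   8   8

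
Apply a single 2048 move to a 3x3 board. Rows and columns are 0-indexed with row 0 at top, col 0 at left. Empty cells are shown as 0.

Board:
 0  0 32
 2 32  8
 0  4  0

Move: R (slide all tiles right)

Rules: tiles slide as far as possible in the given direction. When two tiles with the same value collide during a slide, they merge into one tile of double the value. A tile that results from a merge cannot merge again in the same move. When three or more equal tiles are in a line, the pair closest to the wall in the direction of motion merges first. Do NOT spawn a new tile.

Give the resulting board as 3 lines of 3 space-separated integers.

Answer:  0  0 32
 2 32  8
 0  0  4

Derivation:
Slide right:
row 0: [0, 0, 32] -> [0, 0, 32]
row 1: [2, 32, 8] -> [2, 32, 8]
row 2: [0, 4, 0] -> [0, 0, 4]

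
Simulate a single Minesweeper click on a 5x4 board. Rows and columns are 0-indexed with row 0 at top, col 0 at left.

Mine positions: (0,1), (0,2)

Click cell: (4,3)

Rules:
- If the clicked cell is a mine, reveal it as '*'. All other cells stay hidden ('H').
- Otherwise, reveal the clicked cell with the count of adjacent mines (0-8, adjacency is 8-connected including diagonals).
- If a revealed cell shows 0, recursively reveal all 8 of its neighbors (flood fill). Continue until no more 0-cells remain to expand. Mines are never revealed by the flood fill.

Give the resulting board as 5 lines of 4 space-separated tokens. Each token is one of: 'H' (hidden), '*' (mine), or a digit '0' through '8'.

H H H H
1 2 2 1
0 0 0 0
0 0 0 0
0 0 0 0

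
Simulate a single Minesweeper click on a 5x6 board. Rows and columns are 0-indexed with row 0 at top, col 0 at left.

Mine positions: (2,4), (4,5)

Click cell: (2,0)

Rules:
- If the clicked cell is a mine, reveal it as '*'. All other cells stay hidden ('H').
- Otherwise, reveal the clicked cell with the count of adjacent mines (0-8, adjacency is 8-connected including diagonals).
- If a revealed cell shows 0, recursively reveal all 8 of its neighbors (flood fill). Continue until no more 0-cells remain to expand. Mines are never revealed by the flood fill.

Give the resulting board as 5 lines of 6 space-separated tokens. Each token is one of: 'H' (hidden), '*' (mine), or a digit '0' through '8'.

0 0 0 0 0 0
0 0 0 1 1 1
0 0 0 1 H H
0 0 0 1 2 H
0 0 0 0 1 H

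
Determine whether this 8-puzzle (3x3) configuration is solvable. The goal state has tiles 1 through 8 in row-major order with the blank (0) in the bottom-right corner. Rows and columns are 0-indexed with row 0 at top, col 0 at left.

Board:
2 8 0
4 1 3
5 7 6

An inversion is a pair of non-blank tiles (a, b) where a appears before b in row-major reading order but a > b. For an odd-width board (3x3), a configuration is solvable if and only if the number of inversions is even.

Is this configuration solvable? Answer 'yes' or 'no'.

Inversions (pairs i<j in row-major order where tile[i] > tile[j] > 0): 10
10 is even, so the puzzle is solvable.

Answer: yes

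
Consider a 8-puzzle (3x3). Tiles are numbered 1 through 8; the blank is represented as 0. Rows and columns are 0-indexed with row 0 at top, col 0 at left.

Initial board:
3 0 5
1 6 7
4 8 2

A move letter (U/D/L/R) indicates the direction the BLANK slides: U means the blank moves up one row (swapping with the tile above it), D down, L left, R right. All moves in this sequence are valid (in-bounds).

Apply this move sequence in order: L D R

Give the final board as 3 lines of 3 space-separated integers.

After move 1 (L):
0 3 5
1 6 7
4 8 2

After move 2 (D):
1 3 5
0 6 7
4 8 2

After move 3 (R):
1 3 5
6 0 7
4 8 2

Answer: 1 3 5
6 0 7
4 8 2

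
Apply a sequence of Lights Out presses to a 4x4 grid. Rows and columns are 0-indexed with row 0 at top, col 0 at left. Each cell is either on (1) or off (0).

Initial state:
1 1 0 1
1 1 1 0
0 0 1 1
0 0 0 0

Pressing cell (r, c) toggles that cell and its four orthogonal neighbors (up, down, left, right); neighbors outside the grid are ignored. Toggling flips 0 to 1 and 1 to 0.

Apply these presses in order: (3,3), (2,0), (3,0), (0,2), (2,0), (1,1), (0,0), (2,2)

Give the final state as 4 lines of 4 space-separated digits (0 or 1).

Answer: 0 0 1 0
1 0 0 0
1 0 0 1
1 1 0 1

Derivation:
After press 1 at (3,3):
1 1 0 1
1 1 1 0
0 0 1 0
0 0 1 1

After press 2 at (2,0):
1 1 0 1
0 1 1 0
1 1 1 0
1 0 1 1

After press 3 at (3,0):
1 1 0 1
0 1 1 0
0 1 1 0
0 1 1 1

After press 4 at (0,2):
1 0 1 0
0 1 0 0
0 1 1 0
0 1 1 1

After press 5 at (2,0):
1 0 1 0
1 1 0 0
1 0 1 0
1 1 1 1

After press 6 at (1,1):
1 1 1 0
0 0 1 0
1 1 1 0
1 1 1 1

After press 7 at (0,0):
0 0 1 0
1 0 1 0
1 1 1 0
1 1 1 1

After press 8 at (2,2):
0 0 1 0
1 0 0 0
1 0 0 1
1 1 0 1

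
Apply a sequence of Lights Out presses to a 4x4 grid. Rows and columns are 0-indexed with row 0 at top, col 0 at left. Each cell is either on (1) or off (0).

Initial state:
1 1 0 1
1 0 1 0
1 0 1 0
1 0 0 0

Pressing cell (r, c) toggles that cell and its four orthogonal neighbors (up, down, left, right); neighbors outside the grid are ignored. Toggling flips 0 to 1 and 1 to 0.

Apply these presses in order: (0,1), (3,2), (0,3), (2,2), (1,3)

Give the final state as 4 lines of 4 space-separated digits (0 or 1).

Answer: 0 0 0 1
1 1 1 0
1 1 1 0
1 1 0 1

Derivation:
After press 1 at (0,1):
0 0 1 1
1 1 1 0
1 0 1 0
1 0 0 0

After press 2 at (3,2):
0 0 1 1
1 1 1 0
1 0 0 0
1 1 1 1

After press 3 at (0,3):
0 0 0 0
1 1 1 1
1 0 0 0
1 1 1 1

After press 4 at (2,2):
0 0 0 0
1 1 0 1
1 1 1 1
1 1 0 1

After press 5 at (1,3):
0 0 0 1
1 1 1 0
1 1 1 0
1 1 0 1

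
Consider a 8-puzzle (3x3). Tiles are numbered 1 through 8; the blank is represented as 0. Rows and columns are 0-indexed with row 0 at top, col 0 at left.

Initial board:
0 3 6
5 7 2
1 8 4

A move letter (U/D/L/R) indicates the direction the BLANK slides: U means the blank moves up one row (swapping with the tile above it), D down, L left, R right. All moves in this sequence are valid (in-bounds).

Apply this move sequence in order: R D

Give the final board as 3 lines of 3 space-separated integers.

After move 1 (R):
3 0 6
5 7 2
1 8 4

After move 2 (D):
3 7 6
5 0 2
1 8 4

Answer: 3 7 6
5 0 2
1 8 4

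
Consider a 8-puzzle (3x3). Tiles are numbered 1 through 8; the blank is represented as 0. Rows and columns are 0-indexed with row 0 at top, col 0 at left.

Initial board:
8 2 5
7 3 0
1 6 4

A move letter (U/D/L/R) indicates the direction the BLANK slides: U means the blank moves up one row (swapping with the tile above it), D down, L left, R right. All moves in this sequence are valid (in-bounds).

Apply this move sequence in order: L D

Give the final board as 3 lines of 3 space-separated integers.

Answer: 8 2 5
7 6 3
1 0 4

Derivation:
After move 1 (L):
8 2 5
7 0 3
1 6 4

After move 2 (D):
8 2 5
7 6 3
1 0 4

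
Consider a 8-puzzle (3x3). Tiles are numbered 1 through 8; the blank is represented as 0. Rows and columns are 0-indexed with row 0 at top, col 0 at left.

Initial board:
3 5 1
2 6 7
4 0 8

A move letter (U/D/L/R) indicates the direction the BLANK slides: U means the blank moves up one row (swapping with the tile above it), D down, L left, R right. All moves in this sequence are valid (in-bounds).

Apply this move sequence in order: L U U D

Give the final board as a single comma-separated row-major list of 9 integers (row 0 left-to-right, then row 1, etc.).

After move 1 (L):
3 5 1
2 6 7
0 4 8

After move 2 (U):
3 5 1
0 6 7
2 4 8

After move 3 (U):
0 5 1
3 6 7
2 4 8

After move 4 (D):
3 5 1
0 6 7
2 4 8

Answer: 3, 5, 1, 0, 6, 7, 2, 4, 8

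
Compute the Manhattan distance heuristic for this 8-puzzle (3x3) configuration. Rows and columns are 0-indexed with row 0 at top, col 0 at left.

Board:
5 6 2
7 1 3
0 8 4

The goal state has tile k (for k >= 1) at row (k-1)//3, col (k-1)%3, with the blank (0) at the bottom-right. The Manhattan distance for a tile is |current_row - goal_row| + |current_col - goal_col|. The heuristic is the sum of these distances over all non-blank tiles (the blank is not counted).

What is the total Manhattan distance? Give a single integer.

Tile 5: (0,0)->(1,1) = 2
Tile 6: (0,1)->(1,2) = 2
Tile 2: (0,2)->(0,1) = 1
Tile 7: (1,0)->(2,0) = 1
Tile 1: (1,1)->(0,0) = 2
Tile 3: (1,2)->(0,2) = 1
Tile 8: (2,1)->(2,1) = 0
Tile 4: (2,2)->(1,0) = 3
Sum: 2 + 2 + 1 + 1 + 2 + 1 + 0 + 3 = 12

Answer: 12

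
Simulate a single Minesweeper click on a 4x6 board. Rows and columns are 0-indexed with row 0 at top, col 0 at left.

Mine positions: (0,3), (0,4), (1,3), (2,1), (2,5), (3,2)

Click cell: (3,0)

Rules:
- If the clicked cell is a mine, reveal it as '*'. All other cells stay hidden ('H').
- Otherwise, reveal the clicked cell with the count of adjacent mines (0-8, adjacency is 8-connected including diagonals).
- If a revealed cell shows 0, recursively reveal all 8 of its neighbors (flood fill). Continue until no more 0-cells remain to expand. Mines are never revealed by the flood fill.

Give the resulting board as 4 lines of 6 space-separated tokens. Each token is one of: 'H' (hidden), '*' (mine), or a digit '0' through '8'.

H H H H H H
H H H H H H
H H H H H H
1 H H H H H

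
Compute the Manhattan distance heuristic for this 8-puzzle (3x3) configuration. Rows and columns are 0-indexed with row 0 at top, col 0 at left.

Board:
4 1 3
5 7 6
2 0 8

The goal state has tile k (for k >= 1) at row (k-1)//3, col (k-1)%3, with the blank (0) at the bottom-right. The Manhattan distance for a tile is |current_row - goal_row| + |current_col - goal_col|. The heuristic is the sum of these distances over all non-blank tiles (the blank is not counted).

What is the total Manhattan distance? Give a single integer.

Answer: 9

Derivation:
Tile 4: (0,0)->(1,0) = 1
Tile 1: (0,1)->(0,0) = 1
Tile 3: (0,2)->(0,2) = 0
Tile 5: (1,0)->(1,1) = 1
Tile 7: (1,1)->(2,0) = 2
Tile 6: (1,2)->(1,2) = 0
Tile 2: (2,0)->(0,1) = 3
Tile 8: (2,2)->(2,1) = 1
Sum: 1 + 1 + 0 + 1 + 2 + 0 + 3 + 1 = 9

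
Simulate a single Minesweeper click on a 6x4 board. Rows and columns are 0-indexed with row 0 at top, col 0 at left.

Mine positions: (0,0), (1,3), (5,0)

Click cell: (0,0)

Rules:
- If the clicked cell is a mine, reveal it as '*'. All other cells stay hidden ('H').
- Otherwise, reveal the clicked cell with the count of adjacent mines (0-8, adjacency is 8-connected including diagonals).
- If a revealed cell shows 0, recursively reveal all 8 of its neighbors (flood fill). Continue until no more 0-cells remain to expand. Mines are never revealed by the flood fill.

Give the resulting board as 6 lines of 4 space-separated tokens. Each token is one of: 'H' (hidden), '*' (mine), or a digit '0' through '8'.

* H H H
H H H H
H H H H
H H H H
H H H H
H H H H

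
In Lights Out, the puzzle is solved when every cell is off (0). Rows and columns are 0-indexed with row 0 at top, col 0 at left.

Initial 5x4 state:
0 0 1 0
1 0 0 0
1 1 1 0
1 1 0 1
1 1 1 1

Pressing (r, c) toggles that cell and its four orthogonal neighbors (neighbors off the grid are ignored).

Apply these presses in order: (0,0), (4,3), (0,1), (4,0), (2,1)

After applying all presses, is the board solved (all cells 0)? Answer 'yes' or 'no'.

After press 1 at (0,0):
1 1 1 0
0 0 0 0
1 1 1 0
1 1 0 1
1 1 1 1

After press 2 at (4,3):
1 1 1 0
0 0 0 0
1 1 1 0
1 1 0 0
1 1 0 0

After press 3 at (0,1):
0 0 0 0
0 1 0 0
1 1 1 0
1 1 0 0
1 1 0 0

After press 4 at (4,0):
0 0 0 0
0 1 0 0
1 1 1 0
0 1 0 0
0 0 0 0

After press 5 at (2,1):
0 0 0 0
0 0 0 0
0 0 0 0
0 0 0 0
0 0 0 0

Lights still on: 0

Answer: yes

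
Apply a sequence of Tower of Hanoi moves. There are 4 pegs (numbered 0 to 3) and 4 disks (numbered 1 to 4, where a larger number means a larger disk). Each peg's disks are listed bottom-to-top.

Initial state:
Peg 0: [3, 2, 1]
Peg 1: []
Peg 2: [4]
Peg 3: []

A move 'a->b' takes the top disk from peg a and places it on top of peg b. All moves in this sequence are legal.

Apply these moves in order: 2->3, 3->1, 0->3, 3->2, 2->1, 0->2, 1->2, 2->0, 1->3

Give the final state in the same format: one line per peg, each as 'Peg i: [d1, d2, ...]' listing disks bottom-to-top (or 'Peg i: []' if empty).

Answer: Peg 0: [3, 1]
Peg 1: []
Peg 2: [2]
Peg 3: [4]

Derivation:
After move 1 (2->3):
Peg 0: [3, 2, 1]
Peg 1: []
Peg 2: []
Peg 3: [4]

After move 2 (3->1):
Peg 0: [3, 2, 1]
Peg 1: [4]
Peg 2: []
Peg 3: []

After move 3 (0->3):
Peg 0: [3, 2]
Peg 1: [4]
Peg 2: []
Peg 3: [1]

After move 4 (3->2):
Peg 0: [3, 2]
Peg 1: [4]
Peg 2: [1]
Peg 3: []

After move 5 (2->1):
Peg 0: [3, 2]
Peg 1: [4, 1]
Peg 2: []
Peg 3: []

After move 6 (0->2):
Peg 0: [3]
Peg 1: [4, 1]
Peg 2: [2]
Peg 3: []

After move 7 (1->2):
Peg 0: [3]
Peg 1: [4]
Peg 2: [2, 1]
Peg 3: []

After move 8 (2->0):
Peg 0: [3, 1]
Peg 1: [4]
Peg 2: [2]
Peg 3: []

After move 9 (1->3):
Peg 0: [3, 1]
Peg 1: []
Peg 2: [2]
Peg 3: [4]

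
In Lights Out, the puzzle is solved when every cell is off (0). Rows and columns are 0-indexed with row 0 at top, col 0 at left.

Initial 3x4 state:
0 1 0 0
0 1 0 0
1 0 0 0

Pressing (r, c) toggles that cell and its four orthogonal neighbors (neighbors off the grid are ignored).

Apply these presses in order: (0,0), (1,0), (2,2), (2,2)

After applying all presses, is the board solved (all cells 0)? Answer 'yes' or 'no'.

After press 1 at (0,0):
1 0 0 0
1 1 0 0
1 0 0 0

After press 2 at (1,0):
0 0 0 0
0 0 0 0
0 0 0 0

After press 3 at (2,2):
0 0 0 0
0 0 1 0
0 1 1 1

After press 4 at (2,2):
0 0 0 0
0 0 0 0
0 0 0 0

Lights still on: 0

Answer: yes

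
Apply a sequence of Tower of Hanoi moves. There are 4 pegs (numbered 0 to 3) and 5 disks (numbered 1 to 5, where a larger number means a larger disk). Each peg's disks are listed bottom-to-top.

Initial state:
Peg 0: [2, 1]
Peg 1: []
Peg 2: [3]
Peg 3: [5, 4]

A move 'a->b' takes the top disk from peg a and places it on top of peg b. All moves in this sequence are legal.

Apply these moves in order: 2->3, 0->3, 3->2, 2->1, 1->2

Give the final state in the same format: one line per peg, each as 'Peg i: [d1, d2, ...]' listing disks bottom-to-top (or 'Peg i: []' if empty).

After move 1 (2->3):
Peg 0: [2, 1]
Peg 1: []
Peg 2: []
Peg 3: [5, 4, 3]

After move 2 (0->3):
Peg 0: [2]
Peg 1: []
Peg 2: []
Peg 3: [5, 4, 3, 1]

After move 3 (3->2):
Peg 0: [2]
Peg 1: []
Peg 2: [1]
Peg 3: [5, 4, 3]

After move 4 (2->1):
Peg 0: [2]
Peg 1: [1]
Peg 2: []
Peg 3: [5, 4, 3]

After move 5 (1->2):
Peg 0: [2]
Peg 1: []
Peg 2: [1]
Peg 3: [5, 4, 3]

Answer: Peg 0: [2]
Peg 1: []
Peg 2: [1]
Peg 3: [5, 4, 3]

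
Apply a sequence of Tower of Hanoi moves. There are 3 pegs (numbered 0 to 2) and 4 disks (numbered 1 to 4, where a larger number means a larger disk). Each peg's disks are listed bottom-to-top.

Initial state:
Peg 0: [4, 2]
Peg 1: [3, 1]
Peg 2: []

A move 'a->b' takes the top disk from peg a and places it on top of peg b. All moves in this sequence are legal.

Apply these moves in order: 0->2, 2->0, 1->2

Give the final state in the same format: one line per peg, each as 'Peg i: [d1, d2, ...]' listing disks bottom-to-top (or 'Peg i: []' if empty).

After move 1 (0->2):
Peg 0: [4]
Peg 1: [3, 1]
Peg 2: [2]

After move 2 (2->0):
Peg 0: [4, 2]
Peg 1: [3, 1]
Peg 2: []

After move 3 (1->2):
Peg 0: [4, 2]
Peg 1: [3]
Peg 2: [1]

Answer: Peg 0: [4, 2]
Peg 1: [3]
Peg 2: [1]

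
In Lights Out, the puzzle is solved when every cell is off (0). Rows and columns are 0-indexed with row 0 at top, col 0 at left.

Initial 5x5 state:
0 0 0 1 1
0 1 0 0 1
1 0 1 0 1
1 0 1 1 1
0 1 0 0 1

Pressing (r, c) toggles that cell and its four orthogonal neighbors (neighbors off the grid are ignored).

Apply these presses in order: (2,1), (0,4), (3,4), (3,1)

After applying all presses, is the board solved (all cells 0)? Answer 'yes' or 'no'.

After press 1 at (2,1):
0 0 0 1 1
0 0 0 0 1
0 1 0 0 1
1 1 1 1 1
0 1 0 0 1

After press 2 at (0,4):
0 0 0 0 0
0 0 0 0 0
0 1 0 0 1
1 1 1 1 1
0 1 0 0 1

After press 3 at (3,4):
0 0 0 0 0
0 0 0 0 0
0 1 0 0 0
1 1 1 0 0
0 1 0 0 0

After press 4 at (3,1):
0 0 0 0 0
0 0 0 0 0
0 0 0 0 0
0 0 0 0 0
0 0 0 0 0

Lights still on: 0

Answer: yes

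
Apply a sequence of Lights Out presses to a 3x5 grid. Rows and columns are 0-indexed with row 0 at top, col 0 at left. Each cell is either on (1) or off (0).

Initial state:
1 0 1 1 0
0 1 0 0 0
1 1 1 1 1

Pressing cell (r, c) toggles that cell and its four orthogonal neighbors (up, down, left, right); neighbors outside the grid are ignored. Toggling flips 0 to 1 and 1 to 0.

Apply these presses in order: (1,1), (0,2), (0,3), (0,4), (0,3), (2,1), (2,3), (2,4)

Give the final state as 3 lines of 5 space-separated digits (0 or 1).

Answer: 1 0 0 1 1
1 1 0 1 0
0 1 1 1 1

Derivation:
After press 1 at (1,1):
1 1 1 1 0
1 0 1 0 0
1 0 1 1 1

After press 2 at (0,2):
1 0 0 0 0
1 0 0 0 0
1 0 1 1 1

After press 3 at (0,3):
1 0 1 1 1
1 0 0 1 0
1 0 1 1 1

After press 4 at (0,4):
1 0 1 0 0
1 0 0 1 1
1 0 1 1 1

After press 5 at (0,3):
1 0 0 1 1
1 0 0 0 1
1 0 1 1 1

After press 6 at (2,1):
1 0 0 1 1
1 1 0 0 1
0 1 0 1 1

After press 7 at (2,3):
1 0 0 1 1
1 1 0 1 1
0 1 1 0 0

After press 8 at (2,4):
1 0 0 1 1
1 1 0 1 0
0 1 1 1 1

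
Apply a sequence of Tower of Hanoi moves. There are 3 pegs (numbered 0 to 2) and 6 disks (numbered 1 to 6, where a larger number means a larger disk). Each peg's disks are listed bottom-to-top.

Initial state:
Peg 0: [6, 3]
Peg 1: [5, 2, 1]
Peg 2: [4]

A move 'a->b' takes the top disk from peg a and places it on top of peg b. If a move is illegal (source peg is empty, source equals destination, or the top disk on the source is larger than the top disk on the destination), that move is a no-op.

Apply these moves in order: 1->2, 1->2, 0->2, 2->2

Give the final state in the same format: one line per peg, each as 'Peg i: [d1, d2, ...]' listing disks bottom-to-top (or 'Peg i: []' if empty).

Answer: Peg 0: [6, 3]
Peg 1: [5, 2]
Peg 2: [4, 1]

Derivation:
After move 1 (1->2):
Peg 0: [6, 3]
Peg 1: [5, 2]
Peg 2: [4, 1]

After move 2 (1->2):
Peg 0: [6, 3]
Peg 1: [5, 2]
Peg 2: [4, 1]

After move 3 (0->2):
Peg 0: [6, 3]
Peg 1: [5, 2]
Peg 2: [4, 1]

After move 4 (2->2):
Peg 0: [6, 3]
Peg 1: [5, 2]
Peg 2: [4, 1]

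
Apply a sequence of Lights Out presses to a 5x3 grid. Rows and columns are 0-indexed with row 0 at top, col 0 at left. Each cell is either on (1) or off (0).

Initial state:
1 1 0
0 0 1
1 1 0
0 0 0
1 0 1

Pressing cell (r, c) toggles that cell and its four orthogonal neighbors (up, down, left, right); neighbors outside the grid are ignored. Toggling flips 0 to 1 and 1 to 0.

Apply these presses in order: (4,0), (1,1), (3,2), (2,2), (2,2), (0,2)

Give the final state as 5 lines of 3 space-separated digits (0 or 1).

After press 1 at (4,0):
1 1 0
0 0 1
1 1 0
1 0 0
0 1 1

After press 2 at (1,1):
1 0 0
1 1 0
1 0 0
1 0 0
0 1 1

After press 3 at (3,2):
1 0 0
1 1 0
1 0 1
1 1 1
0 1 0

After press 4 at (2,2):
1 0 0
1 1 1
1 1 0
1 1 0
0 1 0

After press 5 at (2,2):
1 0 0
1 1 0
1 0 1
1 1 1
0 1 0

After press 6 at (0,2):
1 1 1
1 1 1
1 0 1
1 1 1
0 1 0

Answer: 1 1 1
1 1 1
1 0 1
1 1 1
0 1 0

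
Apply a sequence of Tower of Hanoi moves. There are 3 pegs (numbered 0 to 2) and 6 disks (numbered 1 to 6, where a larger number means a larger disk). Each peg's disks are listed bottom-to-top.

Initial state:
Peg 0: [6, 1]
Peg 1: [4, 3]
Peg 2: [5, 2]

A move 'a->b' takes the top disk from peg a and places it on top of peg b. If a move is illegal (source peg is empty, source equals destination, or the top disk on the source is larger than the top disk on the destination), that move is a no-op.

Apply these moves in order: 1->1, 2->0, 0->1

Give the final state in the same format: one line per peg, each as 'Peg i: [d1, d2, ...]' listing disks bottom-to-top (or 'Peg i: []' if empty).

After move 1 (1->1):
Peg 0: [6, 1]
Peg 1: [4, 3]
Peg 2: [5, 2]

After move 2 (2->0):
Peg 0: [6, 1]
Peg 1: [4, 3]
Peg 2: [5, 2]

After move 3 (0->1):
Peg 0: [6]
Peg 1: [4, 3, 1]
Peg 2: [5, 2]

Answer: Peg 0: [6]
Peg 1: [4, 3, 1]
Peg 2: [5, 2]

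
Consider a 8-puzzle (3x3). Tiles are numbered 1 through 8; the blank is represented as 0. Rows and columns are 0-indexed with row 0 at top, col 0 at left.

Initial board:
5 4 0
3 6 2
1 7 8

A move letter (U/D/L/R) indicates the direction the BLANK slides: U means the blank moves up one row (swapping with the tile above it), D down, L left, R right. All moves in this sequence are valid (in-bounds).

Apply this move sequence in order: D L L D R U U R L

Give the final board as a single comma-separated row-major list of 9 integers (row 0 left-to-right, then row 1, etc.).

Answer: 5, 0, 2, 1, 4, 6, 7, 3, 8

Derivation:
After move 1 (D):
5 4 2
3 6 0
1 7 8

After move 2 (L):
5 4 2
3 0 6
1 7 8

After move 3 (L):
5 4 2
0 3 6
1 7 8

After move 4 (D):
5 4 2
1 3 6
0 7 8

After move 5 (R):
5 4 2
1 3 6
7 0 8

After move 6 (U):
5 4 2
1 0 6
7 3 8

After move 7 (U):
5 0 2
1 4 6
7 3 8

After move 8 (R):
5 2 0
1 4 6
7 3 8

After move 9 (L):
5 0 2
1 4 6
7 3 8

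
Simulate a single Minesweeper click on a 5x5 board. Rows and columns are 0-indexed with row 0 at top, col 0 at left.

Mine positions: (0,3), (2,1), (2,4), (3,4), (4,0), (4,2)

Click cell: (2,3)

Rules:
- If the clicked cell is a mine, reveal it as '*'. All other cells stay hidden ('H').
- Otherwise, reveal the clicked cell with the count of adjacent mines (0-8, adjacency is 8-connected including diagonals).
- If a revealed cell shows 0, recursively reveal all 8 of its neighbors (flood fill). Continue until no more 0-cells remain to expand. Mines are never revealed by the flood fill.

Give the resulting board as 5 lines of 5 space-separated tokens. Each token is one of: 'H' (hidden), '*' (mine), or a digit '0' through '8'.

H H H H H
H H H H H
H H H 2 H
H H H H H
H H H H H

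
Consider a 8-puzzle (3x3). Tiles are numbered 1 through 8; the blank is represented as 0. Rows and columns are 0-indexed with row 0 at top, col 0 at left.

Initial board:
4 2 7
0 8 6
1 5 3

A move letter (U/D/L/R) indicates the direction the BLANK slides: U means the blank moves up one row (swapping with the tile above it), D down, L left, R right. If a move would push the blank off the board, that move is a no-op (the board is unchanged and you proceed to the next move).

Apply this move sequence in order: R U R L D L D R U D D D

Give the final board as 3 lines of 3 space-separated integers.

After move 1 (R):
4 2 7
8 0 6
1 5 3

After move 2 (U):
4 0 7
8 2 6
1 5 3

After move 3 (R):
4 7 0
8 2 6
1 5 3

After move 4 (L):
4 0 7
8 2 6
1 5 3

After move 5 (D):
4 2 7
8 0 6
1 5 3

After move 6 (L):
4 2 7
0 8 6
1 5 3

After move 7 (D):
4 2 7
1 8 6
0 5 3

After move 8 (R):
4 2 7
1 8 6
5 0 3

After move 9 (U):
4 2 7
1 0 6
5 8 3

After move 10 (D):
4 2 7
1 8 6
5 0 3

After move 11 (D):
4 2 7
1 8 6
5 0 3

After move 12 (D):
4 2 7
1 8 6
5 0 3

Answer: 4 2 7
1 8 6
5 0 3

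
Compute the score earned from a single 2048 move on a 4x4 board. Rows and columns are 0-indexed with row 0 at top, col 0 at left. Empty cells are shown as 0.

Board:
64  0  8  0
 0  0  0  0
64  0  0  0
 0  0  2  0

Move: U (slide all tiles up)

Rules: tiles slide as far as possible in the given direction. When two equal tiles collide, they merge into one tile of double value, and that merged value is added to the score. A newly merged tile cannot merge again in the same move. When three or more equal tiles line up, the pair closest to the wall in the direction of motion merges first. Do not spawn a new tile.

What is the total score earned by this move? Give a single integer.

Answer: 128

Derivation:
Slide up:
col 0: [64, 0, 64, 0] -> [128, 0, 0, 0]  score +128 (running 128)
col 1: [0, 0, 0, 0] -> [0, 0, 0, 0]  score +0 (running 128)
col 2: [8, 0, 0, 2] -> [8, 2, 0, 0]  score +0 (running 128)
col 3: [0, 0, 0, 0] -> [0, 0, 0, 0]  score +0 (running 128)
Board after move:
128   0   8   0
  0   0   2   0
  0   0   0   0
  0   0   0   0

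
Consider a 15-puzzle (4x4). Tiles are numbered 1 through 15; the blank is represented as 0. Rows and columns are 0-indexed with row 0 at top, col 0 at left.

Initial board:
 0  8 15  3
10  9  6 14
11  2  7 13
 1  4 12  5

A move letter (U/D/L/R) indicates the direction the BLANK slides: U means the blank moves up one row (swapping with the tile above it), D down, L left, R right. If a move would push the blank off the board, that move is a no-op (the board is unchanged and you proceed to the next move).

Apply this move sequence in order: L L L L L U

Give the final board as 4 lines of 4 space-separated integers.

After move 1 (L):
 0  8 15  3
10  9  6 14
11  2  7 13
 1  4 12  5

After move 2 (L):
 0  8 15  3
10  9  6 14
11  2  7 13
 1  4 12  5

After move 3 (L):
 0  8 15  3
10  9  6 14
11  2  7 13
 1  4 12  5

After move 4 (L):
 0  8 15  3
10  9  6 14
11  2  7 13
 1  4 12  5

After move 5 (L):
 0  8 15  3
10  9  6 14
11  2  7 13
 1  4 12  5

After move 6 (U):
 0  8 15  3
10  9  6 14
11  2  7 13
 1  4 12  5

Answer:  0  8 15  3
10  9  6 14
11  2  7 13
 1  4 12  5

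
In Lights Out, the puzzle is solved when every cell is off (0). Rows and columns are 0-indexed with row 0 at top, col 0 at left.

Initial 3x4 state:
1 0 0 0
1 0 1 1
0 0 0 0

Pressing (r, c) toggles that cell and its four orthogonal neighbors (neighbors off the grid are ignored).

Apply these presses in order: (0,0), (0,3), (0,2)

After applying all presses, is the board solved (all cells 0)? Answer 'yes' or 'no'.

Answer: yes

Derivation:
After press 1 at (0,0):
0 1 0 0
0 0 1 1
0 0 0 0

After press 2 at (0,3):
0 1 1 1
0 0 1 0
0 0 0 0

After press 3 at (0,2):
0 0 0 0
0 0 0 0
0 0 0 0

Lights still on: 0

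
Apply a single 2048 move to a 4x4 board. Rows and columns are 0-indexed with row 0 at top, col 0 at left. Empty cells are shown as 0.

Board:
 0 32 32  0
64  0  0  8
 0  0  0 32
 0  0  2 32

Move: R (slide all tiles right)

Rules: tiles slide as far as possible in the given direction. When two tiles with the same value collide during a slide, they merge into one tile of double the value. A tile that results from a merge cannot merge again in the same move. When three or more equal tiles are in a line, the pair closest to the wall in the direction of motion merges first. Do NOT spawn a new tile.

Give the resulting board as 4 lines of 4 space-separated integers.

Slide right:
row 0: [0, 32, 32, 0] -> [0, 0, 0, 64]
row 1: [64, 0, 0, 8] -> [0, 0, 64, 8]
row 2: [0, 0, 0, 32] -> [0, 0, 0, 32]
row 3: [0, 0, 2, 32] -> [0, 0, 2, 32]

Answer:  0  0  0 64
 0  0 64  8
 0  0  0 32
 0  0  2 32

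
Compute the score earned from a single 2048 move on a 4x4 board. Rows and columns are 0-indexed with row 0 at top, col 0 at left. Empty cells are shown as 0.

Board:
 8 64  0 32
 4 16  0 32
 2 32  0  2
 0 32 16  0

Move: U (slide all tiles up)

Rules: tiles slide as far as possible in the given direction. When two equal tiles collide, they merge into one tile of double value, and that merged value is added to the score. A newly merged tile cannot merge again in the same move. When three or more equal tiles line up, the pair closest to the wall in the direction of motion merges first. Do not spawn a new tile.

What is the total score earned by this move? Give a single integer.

Answer: 128

Derivation:
Slide up:
col 0: [8, 4, 2, 0] -> [8, 4, 2, 0]  score +0 (running 0)
col 1: [64, 16, 32, 32] -> [64, 16, 64, 0]  score +64 (running 64)
col 2: [0, 0, 0, 16] -> [16, 0, 0, 0]  score +0 (running 64)
col 3: [32, 32, 2, 0] -> [64, 2, 0, 0]  score +64 (running 128)
Board after move:
 8 64 16 64
 4 16  0  2
 2 64  0  0
 0  0  0  0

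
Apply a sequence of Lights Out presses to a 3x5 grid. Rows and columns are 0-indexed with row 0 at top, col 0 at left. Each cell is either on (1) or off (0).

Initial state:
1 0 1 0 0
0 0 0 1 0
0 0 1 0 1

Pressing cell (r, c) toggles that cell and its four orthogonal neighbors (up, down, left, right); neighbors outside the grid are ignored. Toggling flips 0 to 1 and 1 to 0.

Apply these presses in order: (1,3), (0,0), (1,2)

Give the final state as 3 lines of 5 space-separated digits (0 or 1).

Answer: 0 1 0 1 0
1 1 0 1 1
0 0 0 1 1

Derivation:
After press 1 at (1,3):
1 0 1 1 0
0 0 1 0 1
0 0 1 1 1

After press 2 at (0,0):
0 1 1 1 0
1 0 1 0 1
0 0 1 1 1

After press 3 at (1,2):
0 1 0 1 0
1 1 0 1 1
0 0 0 1 1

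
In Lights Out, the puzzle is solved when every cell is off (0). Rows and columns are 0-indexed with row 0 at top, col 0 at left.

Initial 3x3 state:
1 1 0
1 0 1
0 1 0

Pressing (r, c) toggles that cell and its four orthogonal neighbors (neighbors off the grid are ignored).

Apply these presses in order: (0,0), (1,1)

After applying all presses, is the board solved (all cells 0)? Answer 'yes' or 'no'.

Answer: no

Derivation:
After press 1 at (0,0):
0 0 0
0 0 1
0 1 0

After press 2 at (1,1):
0 1 0
1 1 0
0 0 0

Lights still on: 3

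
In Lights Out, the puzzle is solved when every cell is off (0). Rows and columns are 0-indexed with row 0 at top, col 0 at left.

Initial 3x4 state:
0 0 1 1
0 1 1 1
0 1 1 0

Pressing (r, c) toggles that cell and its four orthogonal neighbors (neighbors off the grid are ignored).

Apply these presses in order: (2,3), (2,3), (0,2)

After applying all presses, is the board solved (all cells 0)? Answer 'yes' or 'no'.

After press 1 at (2,3):
0 0 1 1
0 1 1 0
0 1 0 1

After press 2 at (2,3):
0 0 1 1
0 1 1 1
0 1 1 0

After press 3 at (0,2):
0 1 0 0
0 1 0 1
0 1 1 0

Lights still on: 5

Answer: no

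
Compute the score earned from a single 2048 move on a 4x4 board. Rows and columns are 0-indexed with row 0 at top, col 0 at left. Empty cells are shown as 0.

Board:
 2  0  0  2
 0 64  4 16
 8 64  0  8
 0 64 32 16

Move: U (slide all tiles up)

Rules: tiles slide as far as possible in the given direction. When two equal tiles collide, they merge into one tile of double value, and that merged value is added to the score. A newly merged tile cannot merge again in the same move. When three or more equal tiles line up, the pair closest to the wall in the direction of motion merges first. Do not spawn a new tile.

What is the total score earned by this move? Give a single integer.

Answer: 128

Derivation:
Slide up:
col 0: [2, 0, 8, 0] -> [2, 8, 0, 0]  score +0 (running 0)
col 1: [0, 64, 64, 64] -> [128, 64, 0, 0]  score +128 (running 128)
col 2: [0, 4, 0, 32] -> [4, 32, 0, 0]  score +0 (running 128)
col 3: [2, 16, 8, 16] -> [2, 16, 8, 16]  score +0 (running 128)
Board after move:
  2 128   4   2
  8  64  32  16
  0   0   0   8
  0   0   0  16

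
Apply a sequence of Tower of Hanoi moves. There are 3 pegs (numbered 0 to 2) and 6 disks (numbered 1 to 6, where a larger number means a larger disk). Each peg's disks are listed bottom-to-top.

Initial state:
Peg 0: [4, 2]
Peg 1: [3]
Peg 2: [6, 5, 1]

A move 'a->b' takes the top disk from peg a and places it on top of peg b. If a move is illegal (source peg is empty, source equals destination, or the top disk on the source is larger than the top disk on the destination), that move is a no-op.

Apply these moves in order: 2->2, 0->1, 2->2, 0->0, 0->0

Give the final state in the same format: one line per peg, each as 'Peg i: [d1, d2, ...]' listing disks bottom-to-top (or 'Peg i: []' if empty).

After move 1 (2->2):
Peg 0: [4, 2]
Peg 1: [3]
Peg 2: [6, 5, 1]

After move 2 (0->1):
Peg 0: [4]
Peg 1: [3, 2]
Peg 2: [6, 5, 1]

After move 3 (2->2):
Peg 0: [4]
Peg 1: [3, 2]
Peg 2: [6, 5, 1]

After move 4 (0->0):
Peg 0: [4]
Peg 1: [3, 2]
Peg 2: [6, 5, 1]

After move 5 (0->0):
Peg 0: [4]
Peg 1: [3, 2]
Peg 2: [6, 5, 1]

Answer: Peg 0: [4]
Peg 1: [3, 2]
Peg 2: [6, 5, 1]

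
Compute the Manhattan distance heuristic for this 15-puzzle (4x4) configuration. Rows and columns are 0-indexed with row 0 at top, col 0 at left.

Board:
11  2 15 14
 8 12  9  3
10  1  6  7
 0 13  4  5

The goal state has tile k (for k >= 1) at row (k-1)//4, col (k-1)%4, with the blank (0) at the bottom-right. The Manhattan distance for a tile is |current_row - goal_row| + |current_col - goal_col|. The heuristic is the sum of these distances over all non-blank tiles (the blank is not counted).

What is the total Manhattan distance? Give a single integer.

Tile 11: (0,0)->(2,2) = 4
Tile 2: (0,1)->(0,1) = 0
Tile 15: (0,2)->(3,2) = 3
Tile 14: (0,3)->(3,1) = 5
Tile 8: (1,0)->(1,3) = 3
Tile 12: (1,1)->(2,3) = 3
Tile 9: (1,2)->(2,0) = 3
Tile 3: (1,3)->(0,2) = 2
Tile 10: (2,0)->(2,1) = 1
Tile 1: (2,1)->(0,0) = 3
Tile 6: (2,2)->(1,1) = 2
Tile 7: (2,3)->(1,2) = 2
Tile 13: (3,1)->(3,0) = 1
Tile 4: (3,2)->(0,3) = 4
Tile 5: (3,3)->(1,0) = 5
Sum: 4 + 0 + 3 + 5 + 3 + 3 + 3 + 2 + 1 + 3 + 2 + 2 + 1 + 4 + 5 = 41

Answer: 41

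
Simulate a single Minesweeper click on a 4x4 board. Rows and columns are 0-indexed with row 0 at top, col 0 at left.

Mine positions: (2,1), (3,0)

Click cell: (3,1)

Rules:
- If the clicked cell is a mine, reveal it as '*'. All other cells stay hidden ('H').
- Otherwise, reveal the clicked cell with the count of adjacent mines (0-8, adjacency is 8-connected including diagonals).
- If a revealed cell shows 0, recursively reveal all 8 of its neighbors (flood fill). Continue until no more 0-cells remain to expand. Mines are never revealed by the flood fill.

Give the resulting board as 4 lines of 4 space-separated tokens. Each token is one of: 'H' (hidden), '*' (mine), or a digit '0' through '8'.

H H H H
H H H H
H H H H
H 2 H H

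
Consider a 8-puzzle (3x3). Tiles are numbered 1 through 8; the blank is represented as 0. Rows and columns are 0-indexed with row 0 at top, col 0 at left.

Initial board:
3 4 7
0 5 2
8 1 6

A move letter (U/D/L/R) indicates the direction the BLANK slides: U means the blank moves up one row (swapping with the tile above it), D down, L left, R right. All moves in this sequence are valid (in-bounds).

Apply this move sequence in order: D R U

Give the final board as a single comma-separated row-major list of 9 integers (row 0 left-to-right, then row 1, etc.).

After move 1 (D):
3 4 7
8 5 2
0 1 6

After move 2 (R):
3 4 7
8 5 2
1 0 6

After move 3 (U):
3 4 7
8 0 2
1 5 6

Answer: 3, 4, 7, 8, 0, 2, 1, 5, 6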